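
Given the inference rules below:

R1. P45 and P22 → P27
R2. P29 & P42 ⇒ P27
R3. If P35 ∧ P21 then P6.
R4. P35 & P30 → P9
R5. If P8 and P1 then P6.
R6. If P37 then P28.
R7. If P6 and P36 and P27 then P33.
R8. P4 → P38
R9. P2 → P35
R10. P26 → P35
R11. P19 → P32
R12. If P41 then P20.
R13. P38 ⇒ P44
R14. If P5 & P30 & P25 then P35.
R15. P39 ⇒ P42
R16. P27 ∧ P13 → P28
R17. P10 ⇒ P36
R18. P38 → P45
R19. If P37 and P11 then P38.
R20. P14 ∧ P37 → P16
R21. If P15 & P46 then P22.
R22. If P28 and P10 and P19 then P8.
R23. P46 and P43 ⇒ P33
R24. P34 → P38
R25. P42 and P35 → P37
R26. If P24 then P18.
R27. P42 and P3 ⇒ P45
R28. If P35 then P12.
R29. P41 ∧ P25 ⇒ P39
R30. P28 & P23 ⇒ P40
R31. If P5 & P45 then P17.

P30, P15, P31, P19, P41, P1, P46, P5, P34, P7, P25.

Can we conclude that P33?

Forward chaining from the given facts derives: P32, P20, P35, P22, P38, P12, P39, P9, P44, P42, P45, P37, P17, P27, P28.
Rules concluding P33: R7 needs P6; R23 needs P43 — none of these are established.

No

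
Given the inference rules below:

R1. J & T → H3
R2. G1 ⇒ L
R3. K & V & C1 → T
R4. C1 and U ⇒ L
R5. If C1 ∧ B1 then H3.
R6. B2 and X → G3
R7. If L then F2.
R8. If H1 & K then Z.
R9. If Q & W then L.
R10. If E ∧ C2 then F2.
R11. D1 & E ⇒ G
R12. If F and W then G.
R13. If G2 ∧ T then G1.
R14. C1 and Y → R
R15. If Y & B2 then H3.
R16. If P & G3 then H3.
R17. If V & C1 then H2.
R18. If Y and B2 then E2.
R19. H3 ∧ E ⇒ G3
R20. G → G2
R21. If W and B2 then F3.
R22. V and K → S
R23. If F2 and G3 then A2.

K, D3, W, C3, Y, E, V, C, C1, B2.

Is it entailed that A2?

Forward chaining from the given facts derives: T, R, H3, H2, E2, G3, F3, S.
The only rule concluding A2 is R23, which needs F2; that is never established.

No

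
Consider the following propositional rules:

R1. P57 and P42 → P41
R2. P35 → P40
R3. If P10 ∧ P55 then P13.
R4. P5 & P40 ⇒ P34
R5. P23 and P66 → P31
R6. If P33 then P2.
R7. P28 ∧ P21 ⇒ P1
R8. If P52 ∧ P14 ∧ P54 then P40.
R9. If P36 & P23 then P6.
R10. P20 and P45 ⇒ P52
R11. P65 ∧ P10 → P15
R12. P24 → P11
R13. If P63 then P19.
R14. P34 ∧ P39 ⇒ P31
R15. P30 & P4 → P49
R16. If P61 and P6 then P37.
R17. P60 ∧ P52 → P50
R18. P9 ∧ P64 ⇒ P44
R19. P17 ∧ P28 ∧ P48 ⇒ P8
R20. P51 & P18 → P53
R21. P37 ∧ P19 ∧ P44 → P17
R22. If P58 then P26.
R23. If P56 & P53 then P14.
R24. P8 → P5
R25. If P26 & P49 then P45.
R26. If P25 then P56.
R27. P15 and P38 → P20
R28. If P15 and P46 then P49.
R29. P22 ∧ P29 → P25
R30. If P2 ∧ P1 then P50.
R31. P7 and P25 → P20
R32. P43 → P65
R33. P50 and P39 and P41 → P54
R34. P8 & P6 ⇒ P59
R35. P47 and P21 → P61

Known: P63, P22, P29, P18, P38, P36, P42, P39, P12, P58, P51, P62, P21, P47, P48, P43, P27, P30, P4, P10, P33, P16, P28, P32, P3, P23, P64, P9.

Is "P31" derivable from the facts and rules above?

Forward chaining from the given facts derives: P2, P1, P6, P19, P49, P44, P53, P26, P45, P25, P50, P65, P61, P15, P37, P17, P56, P20, P52, P8, P14, P5, P59.
Rules concluding P31: R5 needs P66; R14 needs P34 — none of these are established.

No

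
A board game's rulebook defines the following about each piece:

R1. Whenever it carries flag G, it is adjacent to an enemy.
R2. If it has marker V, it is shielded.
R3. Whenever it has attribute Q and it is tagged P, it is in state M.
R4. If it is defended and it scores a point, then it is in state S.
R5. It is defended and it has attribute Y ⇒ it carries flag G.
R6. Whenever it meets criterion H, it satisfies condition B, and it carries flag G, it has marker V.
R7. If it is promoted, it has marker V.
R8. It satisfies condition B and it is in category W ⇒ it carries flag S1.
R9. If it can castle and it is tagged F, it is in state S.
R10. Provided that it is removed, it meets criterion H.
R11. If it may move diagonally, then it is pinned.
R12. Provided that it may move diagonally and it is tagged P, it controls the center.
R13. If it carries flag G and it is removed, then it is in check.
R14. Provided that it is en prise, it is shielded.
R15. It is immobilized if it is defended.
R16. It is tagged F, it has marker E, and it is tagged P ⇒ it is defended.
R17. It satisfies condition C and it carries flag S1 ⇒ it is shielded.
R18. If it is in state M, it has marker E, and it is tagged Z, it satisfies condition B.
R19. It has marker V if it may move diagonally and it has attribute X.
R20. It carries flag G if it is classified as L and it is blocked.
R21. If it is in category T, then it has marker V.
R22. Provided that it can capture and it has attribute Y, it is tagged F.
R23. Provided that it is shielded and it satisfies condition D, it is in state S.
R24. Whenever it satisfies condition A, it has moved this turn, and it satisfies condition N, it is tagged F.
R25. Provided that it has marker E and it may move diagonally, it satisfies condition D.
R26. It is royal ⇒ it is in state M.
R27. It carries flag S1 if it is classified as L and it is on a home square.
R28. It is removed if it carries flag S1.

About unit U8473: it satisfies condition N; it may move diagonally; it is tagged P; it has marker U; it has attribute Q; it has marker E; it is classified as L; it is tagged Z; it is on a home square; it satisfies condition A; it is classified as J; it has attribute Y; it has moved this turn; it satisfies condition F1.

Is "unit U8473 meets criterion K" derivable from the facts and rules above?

No

Forward chaining from the given facts derives: is in state M, is pinned, controls the center, satisfies condition B, is tagged F, satisfies condition D, carries flag S1, is removed, meets criterion H, is defended, carries flag G, has marker V, is in check, is immobilized, is adjacent to an enemy, is shielded, is in state S.
No rule has "it meets criterion K" as its conclusion, and it is not among the given facts.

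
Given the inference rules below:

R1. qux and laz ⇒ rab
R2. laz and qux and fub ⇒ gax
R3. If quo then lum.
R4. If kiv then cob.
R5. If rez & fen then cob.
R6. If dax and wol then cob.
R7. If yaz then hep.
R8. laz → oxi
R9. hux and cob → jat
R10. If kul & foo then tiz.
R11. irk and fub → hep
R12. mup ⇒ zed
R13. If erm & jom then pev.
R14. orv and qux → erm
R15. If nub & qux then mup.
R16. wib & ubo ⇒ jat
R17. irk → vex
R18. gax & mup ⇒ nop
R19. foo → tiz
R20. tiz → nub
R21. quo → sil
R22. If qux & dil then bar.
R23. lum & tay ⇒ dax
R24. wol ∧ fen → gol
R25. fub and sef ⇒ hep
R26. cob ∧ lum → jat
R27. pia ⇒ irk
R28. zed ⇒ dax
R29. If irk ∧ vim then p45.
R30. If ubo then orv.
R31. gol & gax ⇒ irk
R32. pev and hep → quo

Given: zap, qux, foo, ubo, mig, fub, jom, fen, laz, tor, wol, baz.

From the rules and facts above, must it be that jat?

Yes

gax  (by R2: laz, qux, fub)
tiz  (by R19: foo)
nub  (by R20: tiz)
gol  (by R24: wol, fen)
orv  (by R30: ubo)
irk  (by R31: gol, gax)
hep  (by R11: irk, fub)
erm  (by R14: orv, qux)
mup  (by R15: nub, qux)
zed  (by R12: mup)
pev  (by R13: erm, jom)
dax  (by R28: zed)
quo  (by R32: pev, hep)
lum  (by R3: quo)
cob  (by R6: dax, wol)
jat  (by R26: cob, lum)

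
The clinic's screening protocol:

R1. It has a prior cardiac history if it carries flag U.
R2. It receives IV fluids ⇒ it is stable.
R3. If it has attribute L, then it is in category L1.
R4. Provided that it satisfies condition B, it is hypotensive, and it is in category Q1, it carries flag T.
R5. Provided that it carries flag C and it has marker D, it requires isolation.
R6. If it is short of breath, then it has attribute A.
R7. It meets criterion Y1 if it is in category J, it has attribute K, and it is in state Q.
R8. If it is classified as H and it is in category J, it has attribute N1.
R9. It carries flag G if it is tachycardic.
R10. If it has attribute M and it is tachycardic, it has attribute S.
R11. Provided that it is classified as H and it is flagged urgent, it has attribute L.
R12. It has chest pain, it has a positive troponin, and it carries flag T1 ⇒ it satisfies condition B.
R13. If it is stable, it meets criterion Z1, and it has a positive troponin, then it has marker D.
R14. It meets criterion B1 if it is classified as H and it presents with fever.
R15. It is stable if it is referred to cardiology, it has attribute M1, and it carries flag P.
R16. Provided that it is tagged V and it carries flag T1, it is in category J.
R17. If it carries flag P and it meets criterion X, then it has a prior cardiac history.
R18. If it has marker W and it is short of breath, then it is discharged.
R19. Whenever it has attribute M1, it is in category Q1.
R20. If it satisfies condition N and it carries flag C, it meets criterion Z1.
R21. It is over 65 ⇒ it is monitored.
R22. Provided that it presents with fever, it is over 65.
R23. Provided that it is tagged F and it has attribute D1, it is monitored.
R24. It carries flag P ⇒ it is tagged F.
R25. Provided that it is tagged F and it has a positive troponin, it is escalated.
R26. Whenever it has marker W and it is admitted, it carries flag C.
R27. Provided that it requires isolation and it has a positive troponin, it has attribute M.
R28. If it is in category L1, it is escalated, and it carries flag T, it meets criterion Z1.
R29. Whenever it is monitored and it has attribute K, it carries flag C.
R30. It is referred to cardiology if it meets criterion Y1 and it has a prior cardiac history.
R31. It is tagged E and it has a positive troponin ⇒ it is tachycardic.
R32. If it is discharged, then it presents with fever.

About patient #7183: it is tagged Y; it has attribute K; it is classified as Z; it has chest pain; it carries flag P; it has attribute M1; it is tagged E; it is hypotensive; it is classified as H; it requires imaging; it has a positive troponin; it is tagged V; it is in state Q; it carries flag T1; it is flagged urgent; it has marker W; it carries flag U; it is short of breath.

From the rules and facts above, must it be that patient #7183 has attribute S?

By R1 (it carries flag U): it has a prior cardiac history.
By R11 (it is classified as H, it is flagged urgent): it has attribute L.
By R12 (it has chest pain, it has a positive troponin, it carries flag T1): it satisfies condition B.
By R16 (it is tagged V, it carries flag T1): it is in category J.
By R18 (it has marker W, it is short of breath): it is discharged.
By R19 (it has attribute M1): it is in category Q1.
By R24 (it carries flag P): it is tagged F.
By R25 (it is tagged F, it has a positive troponin): it is escalated.
By R31 (it is tagged E, it has a positive troponin): it is tachycardic.
By R32 (it is discharged): it presents with fever.
By R3 (it has attribute L): it is in category L1.
By R4 (it satisfies condition B, it is hypotensive, it is in category Q1): it carries flag T.
By R7 (it is in category J, it has attribute K, it is in state Q): it meets criterion Y1.
By R22 (it presents with fever): it is over 65.
By R28 (it is in category L1, it is escalated, it carries flag T): it meets criterion Z1.
By R30 (it meets criterion Y1, it has a prior cardiac history): it is referred to cardiology.
By R15 (it is referred to cardiology, it has attribute M1, it carries flag P): it is stable.
By R21 (it is over 65): it is monitored.
By R29 (it is monitored, it has attribute K): it carries flag C.
By R13 (it is stable, it meets criterion Z1, it has a positive troponin): it has marker D.
By R5 (it carries flag C, it has marker D): it requires isolation.
By R27 (it requires isolation, it has a positive troponin): it has attribute M.
By R10 (it has attribute M, it is tachycardic): it has attribute S.

Yes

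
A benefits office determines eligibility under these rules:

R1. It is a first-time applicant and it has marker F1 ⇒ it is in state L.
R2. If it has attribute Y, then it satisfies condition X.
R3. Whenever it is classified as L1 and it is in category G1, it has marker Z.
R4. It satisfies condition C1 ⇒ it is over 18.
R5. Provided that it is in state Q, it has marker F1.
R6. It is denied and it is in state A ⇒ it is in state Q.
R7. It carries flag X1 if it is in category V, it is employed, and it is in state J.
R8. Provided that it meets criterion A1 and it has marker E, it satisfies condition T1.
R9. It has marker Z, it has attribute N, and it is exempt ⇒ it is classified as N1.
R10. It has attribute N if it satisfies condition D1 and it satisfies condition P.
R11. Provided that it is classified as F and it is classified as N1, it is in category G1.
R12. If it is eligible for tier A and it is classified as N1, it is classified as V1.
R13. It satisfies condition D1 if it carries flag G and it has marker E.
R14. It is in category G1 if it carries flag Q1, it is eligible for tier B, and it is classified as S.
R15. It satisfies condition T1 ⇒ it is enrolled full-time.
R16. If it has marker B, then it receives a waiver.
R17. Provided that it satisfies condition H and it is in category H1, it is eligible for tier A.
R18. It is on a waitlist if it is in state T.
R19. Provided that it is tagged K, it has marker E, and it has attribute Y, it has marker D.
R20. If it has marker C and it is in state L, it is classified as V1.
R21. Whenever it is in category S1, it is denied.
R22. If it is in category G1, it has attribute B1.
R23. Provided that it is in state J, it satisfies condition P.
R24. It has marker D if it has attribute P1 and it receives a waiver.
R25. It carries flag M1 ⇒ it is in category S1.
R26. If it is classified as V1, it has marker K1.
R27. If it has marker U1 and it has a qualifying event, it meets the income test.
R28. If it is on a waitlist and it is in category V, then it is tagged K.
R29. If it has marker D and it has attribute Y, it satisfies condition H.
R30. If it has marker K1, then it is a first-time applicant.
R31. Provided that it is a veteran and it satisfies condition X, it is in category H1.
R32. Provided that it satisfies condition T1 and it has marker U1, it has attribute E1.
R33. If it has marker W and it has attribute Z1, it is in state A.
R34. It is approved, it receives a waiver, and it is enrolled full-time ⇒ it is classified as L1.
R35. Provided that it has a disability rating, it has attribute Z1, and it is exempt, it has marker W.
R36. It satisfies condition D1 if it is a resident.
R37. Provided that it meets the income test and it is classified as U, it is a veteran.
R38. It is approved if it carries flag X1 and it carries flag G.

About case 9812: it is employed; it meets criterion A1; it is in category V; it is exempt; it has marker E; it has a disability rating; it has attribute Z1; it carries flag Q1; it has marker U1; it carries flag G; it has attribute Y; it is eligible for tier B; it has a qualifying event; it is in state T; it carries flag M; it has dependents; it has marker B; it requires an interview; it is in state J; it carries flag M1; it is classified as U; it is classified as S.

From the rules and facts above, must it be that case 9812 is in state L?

Yes

By R2 (it has attribute Y): it satisfies condition X.
By R7 (it is in category V, it is employed, it is in state J): it carries flag X1.
By R8 (it meets criterion A1, it has marker E): it satisfies condition T1.
By R13 (it carries flag G, it has marker E): it satisfies condition D1.
By R14 (it carries flag Q1, it is eligible for tier B, it is classified as S): it is in category G1.
By R15 (it satisfies condition T1): it is enrolled full-time.
By R16 (it has marker B): it receives a waiver.
By R18 (it is in state T): it is on a waitlist.
By R23 (it is in state J): it satisfies condition P.
By R25 (it carries flag M1): it is in category S1.
By R27 (it has marker U1, it has a qualifying event): it meets the income test.
By R28 (it is on a waitlist, it is in category V): it is tagged K.
By R35 (it has a disability rating, it has attribute Z1, it is exempt): it has marker W.
By R37 (it meets the income test, it is classified as U): it is a veteran.
By R38 (it carries flag X1, it carries flag G): it is approved.
By R10 (it satisfies condition D1, it satisfies condition P): it has attribute N.
By R19 (it is tagged K, it has marker E, it has attribute Y): it has marker D.
By R21 (it is in category S1): it is denied.
By R29 (it has marker D, it has attribute Y): it satisfies condition H.
By R31 (it is a veteran, it satisfies condition X): it is in category H1.
By R33 (it has marker W, it has attribute Z1): it is in state A.
By R34 (it is approved, it receives a waiver, it is enrolled full-time): it is classified as L1.
By R3 (it is classified as L1, it is in category G1): it has marker Z.
By R6 (it is denied, it is in state A): it is in state Q.
By R9 (it has marker Z, it has attribute N, it is exempt): it is classified as N1.
By R17 (it satisfies condition H, it is in category H1): it is eligible for tier A.
By R5 (it is in state Q): it has marker F1.
By R12 (it is eligible for tier A, it is classified as N1): it is classified as V1.
By R26 (it is classified as V1): it has marker K1.
By R30 (it has marker K1): it is a first-time applicant.
By R1 (it is a first-time applicant, it has marker F1): it is in state L.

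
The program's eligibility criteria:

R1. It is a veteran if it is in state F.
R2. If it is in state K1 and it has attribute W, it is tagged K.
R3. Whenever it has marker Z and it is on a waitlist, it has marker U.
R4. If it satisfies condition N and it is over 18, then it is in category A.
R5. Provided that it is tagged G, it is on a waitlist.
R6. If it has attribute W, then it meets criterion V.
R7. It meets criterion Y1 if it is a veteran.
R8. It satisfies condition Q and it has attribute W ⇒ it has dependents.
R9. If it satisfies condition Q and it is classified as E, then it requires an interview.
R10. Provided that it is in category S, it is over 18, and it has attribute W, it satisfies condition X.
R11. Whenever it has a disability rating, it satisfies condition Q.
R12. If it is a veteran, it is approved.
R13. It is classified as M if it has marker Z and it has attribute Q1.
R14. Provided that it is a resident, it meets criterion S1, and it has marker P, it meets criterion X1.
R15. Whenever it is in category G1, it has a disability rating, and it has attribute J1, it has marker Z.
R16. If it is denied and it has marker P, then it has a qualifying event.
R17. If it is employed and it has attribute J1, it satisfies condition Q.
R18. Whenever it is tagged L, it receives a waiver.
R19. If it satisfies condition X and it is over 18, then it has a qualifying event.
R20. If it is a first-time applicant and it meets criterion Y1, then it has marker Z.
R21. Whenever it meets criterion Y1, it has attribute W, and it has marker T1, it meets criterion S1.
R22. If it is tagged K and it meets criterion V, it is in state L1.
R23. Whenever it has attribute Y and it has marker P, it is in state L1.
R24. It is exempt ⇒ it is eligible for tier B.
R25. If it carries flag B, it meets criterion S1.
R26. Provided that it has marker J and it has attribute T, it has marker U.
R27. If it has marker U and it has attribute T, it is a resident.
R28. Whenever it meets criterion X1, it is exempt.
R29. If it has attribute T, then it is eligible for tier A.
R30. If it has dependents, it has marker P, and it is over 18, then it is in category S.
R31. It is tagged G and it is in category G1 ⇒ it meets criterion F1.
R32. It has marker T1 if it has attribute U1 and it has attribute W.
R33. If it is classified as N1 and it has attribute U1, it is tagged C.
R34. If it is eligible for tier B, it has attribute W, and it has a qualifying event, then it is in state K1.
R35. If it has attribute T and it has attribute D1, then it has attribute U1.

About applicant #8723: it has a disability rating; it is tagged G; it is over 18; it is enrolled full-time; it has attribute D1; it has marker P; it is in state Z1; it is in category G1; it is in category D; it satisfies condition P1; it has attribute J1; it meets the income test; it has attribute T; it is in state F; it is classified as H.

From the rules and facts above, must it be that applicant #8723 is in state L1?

No

Forward chaining from the given facts derives: is a veteran, is on a waitlist, meets criterion Y1, satisfies condition Q, is approved, has marker Z, is eligible for tier A, meets criterion F1, has attribute U1, has marker U, is a resident.
Rules concluding "it is in state L1": R22 needs "it is tagged K"; R23 needs "it has attribute Y" — none of these are established.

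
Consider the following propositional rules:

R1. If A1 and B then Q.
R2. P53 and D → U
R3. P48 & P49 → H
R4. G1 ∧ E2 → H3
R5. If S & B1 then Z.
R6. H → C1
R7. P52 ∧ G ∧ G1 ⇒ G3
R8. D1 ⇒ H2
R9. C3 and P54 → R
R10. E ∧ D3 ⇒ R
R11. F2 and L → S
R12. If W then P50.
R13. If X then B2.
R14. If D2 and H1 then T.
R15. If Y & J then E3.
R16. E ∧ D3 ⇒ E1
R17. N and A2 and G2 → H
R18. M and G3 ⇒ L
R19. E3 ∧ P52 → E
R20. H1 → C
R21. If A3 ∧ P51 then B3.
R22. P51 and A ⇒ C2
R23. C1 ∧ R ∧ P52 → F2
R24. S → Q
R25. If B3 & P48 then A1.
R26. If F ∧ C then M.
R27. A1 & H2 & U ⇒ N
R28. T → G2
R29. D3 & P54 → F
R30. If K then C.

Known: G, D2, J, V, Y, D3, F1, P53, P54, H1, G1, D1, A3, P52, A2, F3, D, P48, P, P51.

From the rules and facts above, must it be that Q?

U  (by R2: P53, D)
G3  (by R7: P52, G, G1)
H2  (by R8: D1)
T  (by R14: D2, H1)
E3  (by R15: Y, J)
E  (by R19: E3, P52)
C  (by R20: H1)
B3  (by R21: A3, P51)
A1  (by R25: B3, P48)
N  (by R27: A1, H2, U)
G2  (by R28: T)
F  (by R29: D3, P54)
R  (by R10: E, D3)
H  (by R17: N, A2, G2)
M  (by R26: F, C)
C1  (by R6: H)
L  (by R18: M, G3)
F2  (by R23: C1, R, P52)
S  (by R11: F2, L)
Q  (by R24: S)

Yes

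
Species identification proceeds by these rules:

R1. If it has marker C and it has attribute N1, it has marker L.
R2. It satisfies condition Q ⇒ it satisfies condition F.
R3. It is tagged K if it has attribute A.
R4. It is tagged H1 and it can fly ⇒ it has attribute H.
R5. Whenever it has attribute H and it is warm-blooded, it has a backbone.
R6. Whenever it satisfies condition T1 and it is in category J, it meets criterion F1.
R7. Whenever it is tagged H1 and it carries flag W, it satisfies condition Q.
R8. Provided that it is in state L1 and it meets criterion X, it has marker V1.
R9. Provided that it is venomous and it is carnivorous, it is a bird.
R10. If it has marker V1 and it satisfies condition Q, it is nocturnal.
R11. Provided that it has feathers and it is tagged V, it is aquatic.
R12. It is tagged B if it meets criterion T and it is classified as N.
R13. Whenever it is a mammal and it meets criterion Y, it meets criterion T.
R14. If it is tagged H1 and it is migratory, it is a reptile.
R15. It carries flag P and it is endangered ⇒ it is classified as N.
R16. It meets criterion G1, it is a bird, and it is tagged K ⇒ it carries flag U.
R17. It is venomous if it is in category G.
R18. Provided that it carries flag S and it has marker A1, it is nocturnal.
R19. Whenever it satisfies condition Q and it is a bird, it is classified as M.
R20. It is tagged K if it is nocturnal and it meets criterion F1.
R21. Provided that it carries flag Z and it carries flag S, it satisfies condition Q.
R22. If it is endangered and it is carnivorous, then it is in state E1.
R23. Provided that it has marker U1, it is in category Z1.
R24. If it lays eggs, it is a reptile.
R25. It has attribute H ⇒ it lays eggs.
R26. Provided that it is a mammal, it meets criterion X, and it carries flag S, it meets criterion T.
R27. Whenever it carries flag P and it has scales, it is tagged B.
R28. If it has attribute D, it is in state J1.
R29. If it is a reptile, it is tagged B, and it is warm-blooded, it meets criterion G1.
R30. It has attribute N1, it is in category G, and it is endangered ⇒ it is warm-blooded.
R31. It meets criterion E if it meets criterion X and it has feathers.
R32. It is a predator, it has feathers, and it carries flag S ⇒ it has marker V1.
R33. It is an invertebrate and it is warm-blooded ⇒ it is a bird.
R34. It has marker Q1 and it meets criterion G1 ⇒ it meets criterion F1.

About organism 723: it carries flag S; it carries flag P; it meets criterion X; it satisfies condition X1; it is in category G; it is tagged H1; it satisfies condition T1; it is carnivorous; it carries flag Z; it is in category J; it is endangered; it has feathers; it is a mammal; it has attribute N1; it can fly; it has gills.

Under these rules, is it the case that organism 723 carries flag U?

No

Forward chaining from the given facts derives: has attribute H, meets criterion F1, is classified as N, is venomous, satisfies condition Q, is in state E1, lays eggs, meets criterion T, is warm-blooded, meets criterion E, satisfies condition F, has a backbone, is a bird, is tagged B, is classified as M, is a reptile, meets criterion G1.
The only rule concluding "it carries flag U" is R16, which needs "it is tagged K"; that is never established.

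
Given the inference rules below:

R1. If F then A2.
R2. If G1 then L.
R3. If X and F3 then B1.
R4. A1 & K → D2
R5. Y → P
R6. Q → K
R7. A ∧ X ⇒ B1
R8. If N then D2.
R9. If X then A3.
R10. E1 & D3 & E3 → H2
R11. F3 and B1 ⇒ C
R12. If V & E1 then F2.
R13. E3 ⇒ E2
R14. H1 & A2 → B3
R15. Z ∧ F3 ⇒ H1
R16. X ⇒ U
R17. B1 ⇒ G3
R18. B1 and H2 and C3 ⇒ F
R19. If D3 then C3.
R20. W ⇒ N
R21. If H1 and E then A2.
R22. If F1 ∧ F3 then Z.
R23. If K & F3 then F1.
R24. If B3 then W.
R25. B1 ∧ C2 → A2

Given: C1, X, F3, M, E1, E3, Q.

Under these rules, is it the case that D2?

Forward chaining from the given facts derives: B1, K, A3, C, E2, U, G3, F1, Z, H1.
Rules concluding D2: R4 needs A1; R8 needs N — none of these are established.

No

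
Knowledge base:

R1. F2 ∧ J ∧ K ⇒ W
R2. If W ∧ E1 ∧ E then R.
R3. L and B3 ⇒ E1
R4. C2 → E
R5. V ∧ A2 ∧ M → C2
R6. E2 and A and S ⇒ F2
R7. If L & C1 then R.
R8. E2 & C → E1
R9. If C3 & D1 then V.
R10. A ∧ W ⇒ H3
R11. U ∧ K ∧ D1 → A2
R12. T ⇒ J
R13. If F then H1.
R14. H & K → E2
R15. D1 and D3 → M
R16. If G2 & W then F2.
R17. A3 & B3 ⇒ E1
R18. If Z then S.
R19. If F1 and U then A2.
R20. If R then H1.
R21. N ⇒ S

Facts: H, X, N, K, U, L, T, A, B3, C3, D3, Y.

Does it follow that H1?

No

Forward chaining from the given facts derives: E1, J, E2, S, F2, W, H3.
Rules concluding H1: R13 needs F; R20 needs R — none of these are established.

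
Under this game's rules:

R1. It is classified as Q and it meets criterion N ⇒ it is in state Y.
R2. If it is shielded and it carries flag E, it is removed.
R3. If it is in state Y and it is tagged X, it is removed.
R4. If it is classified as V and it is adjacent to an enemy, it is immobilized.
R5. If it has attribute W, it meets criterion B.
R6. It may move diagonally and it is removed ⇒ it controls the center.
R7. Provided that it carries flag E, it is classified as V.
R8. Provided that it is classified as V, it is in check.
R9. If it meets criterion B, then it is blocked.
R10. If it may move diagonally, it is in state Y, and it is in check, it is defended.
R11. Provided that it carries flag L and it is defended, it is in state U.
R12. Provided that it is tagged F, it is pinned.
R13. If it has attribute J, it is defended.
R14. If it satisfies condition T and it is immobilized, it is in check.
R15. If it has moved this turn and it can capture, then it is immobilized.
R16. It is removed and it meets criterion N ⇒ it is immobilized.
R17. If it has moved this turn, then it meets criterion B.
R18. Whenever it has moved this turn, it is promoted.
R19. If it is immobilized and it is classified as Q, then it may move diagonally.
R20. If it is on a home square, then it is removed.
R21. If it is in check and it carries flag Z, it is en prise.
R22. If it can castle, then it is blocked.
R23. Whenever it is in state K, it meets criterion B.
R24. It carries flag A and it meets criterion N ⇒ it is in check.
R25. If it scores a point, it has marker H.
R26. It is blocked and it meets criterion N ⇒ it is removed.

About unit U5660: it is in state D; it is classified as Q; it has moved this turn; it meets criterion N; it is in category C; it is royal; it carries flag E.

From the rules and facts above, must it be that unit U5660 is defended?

Yes

By R1 (it is classified as Q, it meets criterion N): it is in state Y.
By R7 (it carries flag E): it is classified as V.
By R8 (it is classified as V): it is in check.
By R17 (it has moved this turn): it meets criterion B.
By R9 (it meets criterion B): it is blocked.
By R26 (it is blocked, it meets criterion N): it is removed.
By R16 (it is removed, it meets criterion N): it is immobilized.
By R19 (it is immobilized, it is classified as Q): it may move diagonally.
By R10 (it may move diagonally, it is in state Y, it is in check): it is defended.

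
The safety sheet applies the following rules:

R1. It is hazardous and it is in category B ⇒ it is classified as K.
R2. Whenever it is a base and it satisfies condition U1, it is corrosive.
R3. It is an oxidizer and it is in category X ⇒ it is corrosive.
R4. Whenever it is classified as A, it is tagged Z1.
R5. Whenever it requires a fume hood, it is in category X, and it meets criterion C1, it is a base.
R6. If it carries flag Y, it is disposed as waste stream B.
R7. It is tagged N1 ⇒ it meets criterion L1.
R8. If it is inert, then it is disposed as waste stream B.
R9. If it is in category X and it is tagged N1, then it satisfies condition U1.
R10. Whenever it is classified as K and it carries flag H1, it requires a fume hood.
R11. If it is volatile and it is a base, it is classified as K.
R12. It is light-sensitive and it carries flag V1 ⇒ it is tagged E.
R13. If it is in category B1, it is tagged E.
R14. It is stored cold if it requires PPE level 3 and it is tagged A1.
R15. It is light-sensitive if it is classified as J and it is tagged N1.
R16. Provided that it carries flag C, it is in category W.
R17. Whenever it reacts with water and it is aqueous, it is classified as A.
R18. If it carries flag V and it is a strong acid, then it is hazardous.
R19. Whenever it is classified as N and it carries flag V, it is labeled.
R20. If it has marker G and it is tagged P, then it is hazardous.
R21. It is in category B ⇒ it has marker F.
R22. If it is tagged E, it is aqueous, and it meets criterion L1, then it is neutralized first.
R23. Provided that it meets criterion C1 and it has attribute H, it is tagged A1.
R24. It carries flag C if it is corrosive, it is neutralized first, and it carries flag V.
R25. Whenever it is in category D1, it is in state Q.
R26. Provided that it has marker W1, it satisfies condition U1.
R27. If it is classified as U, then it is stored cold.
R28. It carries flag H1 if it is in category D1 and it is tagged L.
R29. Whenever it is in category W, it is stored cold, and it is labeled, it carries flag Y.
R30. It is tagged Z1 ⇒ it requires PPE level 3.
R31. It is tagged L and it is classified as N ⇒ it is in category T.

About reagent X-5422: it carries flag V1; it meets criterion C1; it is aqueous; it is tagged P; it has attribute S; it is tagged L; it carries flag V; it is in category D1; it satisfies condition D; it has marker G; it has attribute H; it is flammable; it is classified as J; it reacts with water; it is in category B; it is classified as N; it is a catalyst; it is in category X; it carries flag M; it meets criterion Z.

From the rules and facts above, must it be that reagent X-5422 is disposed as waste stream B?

No

Forward chaining from the given facts derives: is classified as A, is labeled, is hazardous, has marker F, is tagged A1, is in state Q, carries flag H1, is in category T, is classified as K, is tagged Z1, requires a fume hood, requires PPE level 3, is a base, is stored cold.
Rules concluding "it is disposed as waste stream B": R6 needs "it carries flag Y"; R8 needs "it is inert" — none of these are established.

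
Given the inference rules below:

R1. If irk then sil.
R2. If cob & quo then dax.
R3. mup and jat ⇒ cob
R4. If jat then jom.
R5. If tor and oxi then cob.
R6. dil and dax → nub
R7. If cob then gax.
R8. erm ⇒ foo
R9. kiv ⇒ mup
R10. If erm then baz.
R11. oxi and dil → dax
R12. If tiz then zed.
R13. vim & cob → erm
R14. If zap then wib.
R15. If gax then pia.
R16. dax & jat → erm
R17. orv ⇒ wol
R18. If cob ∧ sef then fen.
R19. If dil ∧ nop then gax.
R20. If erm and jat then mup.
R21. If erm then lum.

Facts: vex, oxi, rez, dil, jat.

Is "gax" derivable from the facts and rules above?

Yes

dax  (by R11: oxi, dil)
erm  (by R16: dax, jat)
mup  (by R20: erm, jat)
cob  (by R3: mup, jat)
gax  (by R7: cob)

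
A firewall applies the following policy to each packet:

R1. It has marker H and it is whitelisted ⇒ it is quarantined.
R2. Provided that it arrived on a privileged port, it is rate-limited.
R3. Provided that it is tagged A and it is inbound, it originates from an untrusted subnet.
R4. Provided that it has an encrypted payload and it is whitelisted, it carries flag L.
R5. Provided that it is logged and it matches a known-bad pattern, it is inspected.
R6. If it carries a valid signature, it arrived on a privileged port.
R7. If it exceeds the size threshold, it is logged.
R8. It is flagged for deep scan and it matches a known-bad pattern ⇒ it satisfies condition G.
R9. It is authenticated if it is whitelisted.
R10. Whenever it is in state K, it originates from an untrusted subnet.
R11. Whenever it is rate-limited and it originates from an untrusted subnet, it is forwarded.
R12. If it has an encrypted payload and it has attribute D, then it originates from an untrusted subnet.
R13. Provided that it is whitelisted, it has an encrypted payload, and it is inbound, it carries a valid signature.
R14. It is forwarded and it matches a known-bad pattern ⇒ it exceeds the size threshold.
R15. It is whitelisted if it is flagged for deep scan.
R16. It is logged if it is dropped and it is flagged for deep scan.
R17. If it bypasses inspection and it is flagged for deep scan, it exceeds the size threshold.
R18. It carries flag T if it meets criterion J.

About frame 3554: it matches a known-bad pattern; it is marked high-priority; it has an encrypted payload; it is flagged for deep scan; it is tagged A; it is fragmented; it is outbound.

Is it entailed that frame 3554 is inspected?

No

Forward chaining from the given facts derives: satisfies condition G, is whitelisted, carries flag L, is authenticated.
The only rule concluding "it is inspected" is R5, which needs "it is logged"; that is never established.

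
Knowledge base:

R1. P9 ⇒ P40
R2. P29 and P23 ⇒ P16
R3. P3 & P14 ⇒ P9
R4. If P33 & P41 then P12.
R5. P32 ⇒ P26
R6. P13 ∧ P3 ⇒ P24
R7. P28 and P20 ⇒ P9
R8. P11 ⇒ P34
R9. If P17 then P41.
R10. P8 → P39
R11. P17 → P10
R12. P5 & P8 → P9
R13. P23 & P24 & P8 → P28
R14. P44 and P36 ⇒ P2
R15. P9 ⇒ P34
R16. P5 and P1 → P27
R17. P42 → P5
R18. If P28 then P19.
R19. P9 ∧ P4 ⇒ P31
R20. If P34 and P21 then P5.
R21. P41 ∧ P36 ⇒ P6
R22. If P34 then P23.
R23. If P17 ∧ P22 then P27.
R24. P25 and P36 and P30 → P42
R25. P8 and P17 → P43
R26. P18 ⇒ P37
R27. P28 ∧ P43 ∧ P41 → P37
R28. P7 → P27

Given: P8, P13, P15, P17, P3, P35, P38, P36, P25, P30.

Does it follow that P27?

No

Forward chaining from the given facts derives: P24, P41, P39, P10, P6, P42, P43, P5, P9, P34, P23, P40, P28, P19, P37.
Rules concluding P27: R16 needs P1; R23 needs P22; R28 needs P7 — none of these are established.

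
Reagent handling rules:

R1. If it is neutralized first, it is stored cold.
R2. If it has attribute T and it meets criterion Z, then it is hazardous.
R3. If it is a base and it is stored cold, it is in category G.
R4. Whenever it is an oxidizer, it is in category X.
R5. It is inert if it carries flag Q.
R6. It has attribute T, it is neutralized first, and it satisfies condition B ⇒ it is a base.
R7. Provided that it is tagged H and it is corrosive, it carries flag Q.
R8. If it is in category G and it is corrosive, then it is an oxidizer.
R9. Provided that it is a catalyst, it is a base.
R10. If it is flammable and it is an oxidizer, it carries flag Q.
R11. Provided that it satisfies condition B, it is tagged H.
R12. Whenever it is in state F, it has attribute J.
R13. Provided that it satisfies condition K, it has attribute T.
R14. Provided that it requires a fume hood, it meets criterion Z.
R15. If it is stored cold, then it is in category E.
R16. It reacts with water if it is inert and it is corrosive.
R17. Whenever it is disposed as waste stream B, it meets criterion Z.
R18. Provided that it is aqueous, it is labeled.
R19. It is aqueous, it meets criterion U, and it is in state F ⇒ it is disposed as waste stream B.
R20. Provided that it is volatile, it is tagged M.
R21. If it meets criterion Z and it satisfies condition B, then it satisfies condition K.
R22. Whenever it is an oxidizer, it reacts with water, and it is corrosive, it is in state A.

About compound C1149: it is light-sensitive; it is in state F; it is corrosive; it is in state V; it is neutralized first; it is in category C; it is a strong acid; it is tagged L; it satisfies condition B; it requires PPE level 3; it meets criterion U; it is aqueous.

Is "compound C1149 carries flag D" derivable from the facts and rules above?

Forward chaining from the given facts derives: is stored cold, is tagged H, has attribute J, is in category E, is labeled, is disposed as waste stream B, carries flag Q, meets criterion Z, satisfies condition K, is inert, has attribute T, reacts with water, is hazardous, is a base, is in category G, is an oxidizer, is in state A, is in category X.
No rule has "it carries flag D" as its conclusion, and it is not among the given facts.

No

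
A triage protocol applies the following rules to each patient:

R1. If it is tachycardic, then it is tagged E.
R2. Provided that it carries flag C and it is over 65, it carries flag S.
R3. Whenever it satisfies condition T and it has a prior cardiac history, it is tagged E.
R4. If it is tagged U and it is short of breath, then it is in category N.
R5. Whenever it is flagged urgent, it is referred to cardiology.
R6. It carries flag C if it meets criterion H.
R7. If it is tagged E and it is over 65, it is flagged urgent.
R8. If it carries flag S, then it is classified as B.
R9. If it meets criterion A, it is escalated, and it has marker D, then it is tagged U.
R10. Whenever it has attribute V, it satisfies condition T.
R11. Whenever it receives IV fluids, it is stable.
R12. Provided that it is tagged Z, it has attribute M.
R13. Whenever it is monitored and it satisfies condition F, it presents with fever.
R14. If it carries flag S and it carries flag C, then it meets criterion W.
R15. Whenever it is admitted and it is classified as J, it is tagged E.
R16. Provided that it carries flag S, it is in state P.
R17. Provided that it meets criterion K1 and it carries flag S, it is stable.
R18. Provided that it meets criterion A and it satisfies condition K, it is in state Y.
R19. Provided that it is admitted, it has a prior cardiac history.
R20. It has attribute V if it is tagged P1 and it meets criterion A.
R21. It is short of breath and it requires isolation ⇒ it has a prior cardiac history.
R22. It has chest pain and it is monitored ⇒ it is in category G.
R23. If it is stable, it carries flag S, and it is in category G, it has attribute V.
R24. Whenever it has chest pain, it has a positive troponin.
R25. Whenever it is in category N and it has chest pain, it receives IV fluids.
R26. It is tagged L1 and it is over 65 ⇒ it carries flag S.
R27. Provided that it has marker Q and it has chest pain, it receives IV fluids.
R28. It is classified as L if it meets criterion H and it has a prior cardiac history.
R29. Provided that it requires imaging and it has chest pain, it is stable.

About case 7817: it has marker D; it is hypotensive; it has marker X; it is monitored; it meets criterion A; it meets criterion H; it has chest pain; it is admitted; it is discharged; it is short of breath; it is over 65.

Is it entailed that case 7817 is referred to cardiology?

No

Forward chaining from the given facts derives: carries flag C, has a prior cardiac history, is in category G, has a positive troponin, is classified as L, carries flag S, is classified as B, meets criterion W, is in state P.
The only rule concluding "it is referred to cardiology" is R5, which needs "it is flagged urgent"; that is never established.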